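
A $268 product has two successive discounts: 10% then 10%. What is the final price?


First discount:
10% of $268 = $26.80
Price after first discount:
$268 - $26.80 = $241.20
Second discount:
10% of $241.20 = $24.12
Final price:
$241.20 - $24.12 = $217.08

$217.08


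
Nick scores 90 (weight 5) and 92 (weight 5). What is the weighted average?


Weighted sum:
5 x 90 + 5 x 92 = 910
Total weight:
5 + 5 = 10
Weighted average:
910 / 10 = 91

91


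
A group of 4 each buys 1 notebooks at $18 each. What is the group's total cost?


Cost per person:
1 x $18 = $18
Group total:
4 x $18 = $72

$72


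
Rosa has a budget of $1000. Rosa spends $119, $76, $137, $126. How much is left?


Add up expenses:
$119 + $76 + $137 + $126 = $458
Subtract from budget:
$1000 - $458 = $542

$542


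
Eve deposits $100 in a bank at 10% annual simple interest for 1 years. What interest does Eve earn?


Use the formula I = P x R x T / 100
P x R x T = 100 x 10 x 1 = 1000
I = 1000 / 100 = $10

$10


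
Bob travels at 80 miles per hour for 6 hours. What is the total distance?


Use the formula: distance = speed x time
Speed = 80 mph, Time = 6 hours
80 x 6 = 480 miles

480 miles


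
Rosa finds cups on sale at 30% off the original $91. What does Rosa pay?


Calculate the discount amount:
30% of $91 = $27.30
Subtract from original:
$91 - $27.30 = $63.70

$63.70


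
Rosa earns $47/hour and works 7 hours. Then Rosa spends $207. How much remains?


Calculate earnings:
7 x $47 = $329
Subtract spending:
$329 - $207 = $122

$122


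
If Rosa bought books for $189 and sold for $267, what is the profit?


Selling price = $267
Cost price = $189
Profit = selling price - cost price:
Profit = $267 - $189 = $78

$78


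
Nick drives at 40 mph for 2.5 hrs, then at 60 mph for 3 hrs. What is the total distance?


Leg 1 distance:
40 x 2.5 = 100 miles
Leg 2 distance:
60 x 3 = 180 miles
Total distance:
100 + 180 = 280 miles

280 miles


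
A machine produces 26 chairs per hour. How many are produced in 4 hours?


Production rate: 26 chairs per hour
Time: 4 hours
Total: 26 x 4 = 104 chairs

104 chairs


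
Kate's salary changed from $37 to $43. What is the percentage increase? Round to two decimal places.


Find the absolute change:
|43 - 37| = 6
Divide by original and multiply by 100:
6 / 37 x 100 = 16.2162...% ≈ 16.22%

16.22%


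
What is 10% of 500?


Convert percentage to decimal:
10% = 0.1
Multiply:
500 x 0.1 = 50

50


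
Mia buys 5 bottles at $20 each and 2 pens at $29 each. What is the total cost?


Cost of bottles:
5 x $20 = $100
Cost of pens:
2 x $29 = $58
Add both:
$100 + $58 = $158

$158


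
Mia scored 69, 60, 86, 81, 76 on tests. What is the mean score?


Add the scores:
69 + 60 + 86 + 81 + 76 = 372
Divide by the number of tests:
372 / 5 = 74.4

74.4


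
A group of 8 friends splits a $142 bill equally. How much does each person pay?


Total bill: $142
Number of people: 8
Each pays: $142 / 8 = $17.75

$17.75


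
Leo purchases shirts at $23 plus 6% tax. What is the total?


Calculate the tax:
6% of $23 = $1.38
Add tax to price:
$23 + $1.38 = $24.38

$24.38


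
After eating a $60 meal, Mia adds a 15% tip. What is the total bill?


Calculate the tip:
15% of $60 = $9
Add tip to meal cost:
$60 + $9 = $69

$69


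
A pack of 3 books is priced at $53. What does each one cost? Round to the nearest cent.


Total cost: $53
Number of items: 3
Unit price: $53 / 3 = $17.6666... ≈ $17.67

$17.67


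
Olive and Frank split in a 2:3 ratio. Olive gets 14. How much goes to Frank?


Find the multiplier:
14 / 2 = 7
Apply to Frank's share:
3 x 7 = 21

21


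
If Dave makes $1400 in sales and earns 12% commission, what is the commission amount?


Convert rate to decimal:
12% = 0.12
Multiply by sales:
$1400 x 0.12 = $168

$168


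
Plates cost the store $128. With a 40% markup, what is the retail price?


Calculate the markup amount:
40% of $128 = $51.20
Add to cost:
$128 + $51.20 = $179.20

$179.20


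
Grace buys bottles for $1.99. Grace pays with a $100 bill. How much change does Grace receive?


Start with the amount paid:
$100
Subtract the price:
$100 - $1.99 = $98.01

$98.01


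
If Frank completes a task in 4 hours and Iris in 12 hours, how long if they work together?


Frank's rate: 1/4 of the job per hour
Iris's rate: 1/12 of the job per hour
Combined rate: 1/4 + 1/12 = 1/3 per hour
Time = 1 / (1/3) = 3 hours

3 hours


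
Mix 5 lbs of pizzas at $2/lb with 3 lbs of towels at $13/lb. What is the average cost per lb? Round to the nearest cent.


Cost of pizzas:
5 x $2 = $10
Cost of towels:
3 x $13 = $39
Total cost: $10 + $39 = $49
Total weight: 8 lbs
Average: $49 / 8 = $6.125 ≈ $6.13/lb

$6.13/lb


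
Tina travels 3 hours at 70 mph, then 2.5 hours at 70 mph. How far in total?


Leg 1 distance:
70 x 3 = 210 miles
Leg 2 distance:
70 x 2.5 = 175 miles
Total distance:
210 + 175 = 385 miles

385 miles


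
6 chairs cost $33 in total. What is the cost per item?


Total cost: $33
Number of items: 6
Unit price: $33 / 6 = $5.50

$5.50


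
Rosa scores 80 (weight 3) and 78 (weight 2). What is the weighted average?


Weighted sum:
3 x 80 + 2 x 78 = 396
Total weight:
3 + 2 = 5
Weighted average:
396 / 5 = 79.2

79.2


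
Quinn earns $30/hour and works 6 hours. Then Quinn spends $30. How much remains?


Calculate earnings:
6 x $30 = $180
Subtract spending:
$180 - $30 = $150

$150


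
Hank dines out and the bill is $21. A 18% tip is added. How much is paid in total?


Calculate the tip:
18% of $21 = $3.78
Add tip to meal cost:
$21 + $3.78 = $24.78

$24.78


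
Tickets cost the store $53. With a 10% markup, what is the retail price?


Calculate the markup amount:
10% of $53 = $5.30
Add to cost:
$53 + $5.30 = $58.30

$58.30


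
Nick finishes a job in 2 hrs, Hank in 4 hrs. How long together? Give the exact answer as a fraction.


Nick's rate: 1/2 of the job per hour
Hank's rate: 1/4 of the job per hour
Combined rate: 1/2 + 1/4 = 3/4 per hour
Time = 1 / (3/4) = 4/3 hours (≈ 1.33 hours)

4/3 hours


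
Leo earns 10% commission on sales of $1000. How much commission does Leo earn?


Convert rate to decimal:
10% = 0.1
Multiply by sales:
$1000 x 0.1 = $100

$100


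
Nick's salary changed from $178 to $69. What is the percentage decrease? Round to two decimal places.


Find the absolute change:
|69 - 178| = 109
Divide by original and multiply by 100:
109 / 178 x 100 = 61.2359...% ≈ 61.24%

61.24%


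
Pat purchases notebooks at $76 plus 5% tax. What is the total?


Calculate the tax:
5% of $76 = $3.80
Add tax to price:
$76 + $3.80 = $79.80

$79.80


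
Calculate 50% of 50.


Convert percentage to decimal:
50% = 0.5
Multiply:
50 x 0.5 = 25

25


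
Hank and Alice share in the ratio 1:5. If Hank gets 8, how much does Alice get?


Find the multiplier:
8 / 1 = 8
Apply to Alice's share:
5 x 8 = 40

40


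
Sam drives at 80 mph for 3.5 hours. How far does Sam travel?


Use the formula: distance = speed x time
Speed = 80 mph, Time = 3.5 hours
80 x 3.5 = 280 miles

280 miles


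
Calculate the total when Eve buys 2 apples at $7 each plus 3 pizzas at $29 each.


Cost of apples:
2 x $7 = $14
Cost of pizzas:
3 x $29 = $87
Add both:
$14 + $87 = $101

$101


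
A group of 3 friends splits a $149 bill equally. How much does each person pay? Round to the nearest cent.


Total bill: $149
Number of people: 3
Each pays: $149 / 3 = $49.6666... ≈ $49.67

$49.67


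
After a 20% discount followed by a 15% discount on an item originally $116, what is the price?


First discount:
20% of $116 = $23.20
Price after first discount:
$116 - $23.20 = $92.80
Second discount:
15% of $92.80 = $13.92
Final price:
$92.80 - $13.92 = $78.88

$78.88


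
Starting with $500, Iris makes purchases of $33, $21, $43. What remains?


Add up expenses:
$33 + $21 + $43 = $97
Subtract from budget:
$500 - $97 = $403

$403


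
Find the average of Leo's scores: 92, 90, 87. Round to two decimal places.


Add the scores:
92 + 90 + 87 = 269
Divide by the number of tests:
269 / 3 = 89.6666... ≈ 89.67

89.67


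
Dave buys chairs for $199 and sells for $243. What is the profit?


Selling price = $243
Cost price = $199
Profit = selling price - cost price:
Profit = $243 - $199 = $44

$44


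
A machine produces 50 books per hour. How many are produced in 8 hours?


Production rate: 50 books per hour
Time: 8 hours
Total: 50 x 8 = 400 books

400 books


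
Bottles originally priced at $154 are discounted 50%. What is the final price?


Calculate the discount amount:
50% of $154 = $77
Subtract from original:
$154 - $77 = $77

$77


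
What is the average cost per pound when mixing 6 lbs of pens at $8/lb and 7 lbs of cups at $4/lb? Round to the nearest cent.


Cost of pens:
6 x $8 = $48
Cost of cups:
7 x $4 = $28
Total cost: $48 + $28 = $76
Total weight: 13 lbs
Average: $76 / 13 = $5.8461... ≈ $5.85/lb

$5.85/lb


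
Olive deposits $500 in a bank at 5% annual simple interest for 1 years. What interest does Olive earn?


Use the formula I = P x R x T / 100
P x R x T = 500 x 5 x 1 = 2500
I = 2500 / 100 = $25

$25


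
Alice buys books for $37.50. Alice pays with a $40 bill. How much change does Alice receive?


Start with the amount paid:
$40
Subtract the price:
$40 - $37.50 = $2.50

$2.50


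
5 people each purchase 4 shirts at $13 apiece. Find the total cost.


Cost per person:
4 x $13 = $52
Group total:
5 x $52 = $260

$260


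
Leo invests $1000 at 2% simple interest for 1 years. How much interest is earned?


Use the formula I = P x R x T / 100
P x R x T = 1000 x 2 x 1 = 2000
I = 2000 / 100 = $20

$20


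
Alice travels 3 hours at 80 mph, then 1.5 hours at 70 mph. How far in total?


Leg 1 distance:
80 x 3 = 240 miles
Leg 2 distance:
70 x 1.5 = 105 miles
Total distance:
240 + 105 = 345 miles

345 miles


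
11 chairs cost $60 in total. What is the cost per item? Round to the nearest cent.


Total cost: $60
Number of items: 11
Unit price: $60 / 11 = $5.4545... ≈ $5.45

$5.45


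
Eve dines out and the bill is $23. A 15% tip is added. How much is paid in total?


Calculate the tip:
15% of $23 = $3.45
Add tip to meal cost:
$23 + $3.45 = $26.45

$26.45


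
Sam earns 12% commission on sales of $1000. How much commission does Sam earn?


Convert rate to decimal:
12% = 0.12
Multiply by sales:
$1000 x 0.12 = $120

$120


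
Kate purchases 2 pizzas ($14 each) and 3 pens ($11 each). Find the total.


Cost of pizzas:
2 x $14 = $28
Cost of pens:
3 x $11 = $33
Add both:
$28 + $33 = $61

$61


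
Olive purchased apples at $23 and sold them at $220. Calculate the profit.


Selling price = $220
Cost price = $23
Profit = selling price - cost price:
Profit = $220 - $23 = $197

$197


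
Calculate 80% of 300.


Convert percentage to decimal:
80% = 0.8
Multiply:
300 x 0.8 = 240

240


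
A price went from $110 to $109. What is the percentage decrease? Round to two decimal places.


Find the absolute change:
|109 - 110| = 1
Divide by original and multiply by 100:
1 / 110 x 100 = 0.9090...% ≈ 0.91%

0.91%


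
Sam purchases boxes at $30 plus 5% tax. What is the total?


Calculate the tax:
5% of $30 = $1.50
Add tax to price:
$30 + $1.50 = $31.50

$31.50


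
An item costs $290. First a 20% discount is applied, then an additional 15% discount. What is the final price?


First discount:
20% of $290 = $58
Price after first discount:
$290 - $58 = $232
Second discount:
15% of $232 = $34.80
Final price:
$232 - $34.80 = $197.20

$197.20


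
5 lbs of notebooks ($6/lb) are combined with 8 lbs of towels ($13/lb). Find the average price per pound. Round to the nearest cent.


Cost of notebooks:
5 x $6 = $30
Cost of towels:
8 x $13 = $104
Total cost: $30 + $104 = $134
Total weight: 13 lbs
Average: $134 / 13 = $10.3076... ≈ $10.31/lb

$10.31/lb


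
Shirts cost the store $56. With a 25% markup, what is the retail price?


Calculate the markup amount:
25% of $56 = $14
Add to cost:
$56 + $14 = $70

$70


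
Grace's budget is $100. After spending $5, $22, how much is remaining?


Add up expenses:
$5 + $22 = $27
Subtract from budget:
$100 - $27 = $73

$73


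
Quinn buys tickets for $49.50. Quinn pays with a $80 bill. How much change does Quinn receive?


Start with the amount paid:
$80
Subtract the price:
$80 - $49.50 = $30.50

$30.50


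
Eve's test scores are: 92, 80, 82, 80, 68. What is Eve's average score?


Add the scores:
92 + 80 + 82 + 80 + 68 = 402
Divide by the number of tests:
402 / 5 = 80.4

80.4


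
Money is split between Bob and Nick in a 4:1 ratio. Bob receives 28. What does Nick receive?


Find the multiplier:
28 / 4 = 7
Apply to Nick's share:
1 x 7 = 7

7


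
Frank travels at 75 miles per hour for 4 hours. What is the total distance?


Use the formula: distance = speed x time
Speed = 75 mph, Time = 4 hours
75 x 4 = 300 miles

300 miles


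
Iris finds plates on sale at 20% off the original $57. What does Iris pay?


Calculate the discount amount:
20% of $57 = $11.40
Subtract from original:
$57 - $11.40 = $45.60

$45.60


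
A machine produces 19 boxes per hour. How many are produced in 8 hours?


Production rate: 19 boxes per hour
Time: 8 hours
Total: 19 x 8 = 152 boxes

152 boxes


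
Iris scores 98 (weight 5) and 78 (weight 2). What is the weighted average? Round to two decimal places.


Weighted sum:
5 x 98 + 2 x 78 = 646
Total weight:
5 + 2 = 7
Weighted average:
646 / 7 = 92.2857... ≈ 92.29

92.29


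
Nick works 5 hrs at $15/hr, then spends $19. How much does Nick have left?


Calculate earnings:
5 x $15 = $75
Subtract spending:
$75 - $19 = $56

$56


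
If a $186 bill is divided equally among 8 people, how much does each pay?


Total bill: $186
Number of people: 8
Each pays: $186 / 8 = $23.25

$23.25


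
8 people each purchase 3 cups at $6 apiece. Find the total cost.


Cost per person:
3 x $6 = $18
Group total:
8 x $18 = $144

$144


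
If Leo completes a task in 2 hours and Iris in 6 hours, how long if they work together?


Leo's rate: 1/2 of the job per hour
Iris's rate: 1/6 of the job per hour
Combined rate: 1/2 + 1/6 = 2/3 per hour
Time = 1 / (2/3) = 3/2 = 1.5 hours

1.5 hours


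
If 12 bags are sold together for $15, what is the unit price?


Total cost: $15
Number of items: 12
Unit price: $15 / 12 = $1.25

$1.25


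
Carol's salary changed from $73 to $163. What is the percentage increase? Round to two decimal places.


Find the absolute change:
|163 - 73| = 90
Divide by original and multiply by 100:
90 / 73 x 100 = 123.2876...% ≈ 123.29%

123.29%


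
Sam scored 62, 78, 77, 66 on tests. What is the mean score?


Add the scores:
62 + 78 + 77 + 66 = 283
Divide by the number of tests:
283 / 4 = 70.75

70.75


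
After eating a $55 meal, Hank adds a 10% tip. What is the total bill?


Calculate the tip:
10% of $55 = $5.50
Add tip to meal cost:
$55 + $5.50 = $60.50

$60.50


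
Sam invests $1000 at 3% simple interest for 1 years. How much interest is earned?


Use the formula I = P x R x T / 100
P x R x T = 1000 x 3 x 1 = 3000
I = 3000 / 100 = $30

$30


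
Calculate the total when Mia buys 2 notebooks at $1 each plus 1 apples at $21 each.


Cost of notebooks:
2 x $1 = $2
Cost of apples:
1 x $21 = $21
Add both:
$2 + $21 = $23

$23


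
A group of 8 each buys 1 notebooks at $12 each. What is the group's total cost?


Cost per person:
1 x $12 = $12
Group total:
8 x $12 = $96

$96


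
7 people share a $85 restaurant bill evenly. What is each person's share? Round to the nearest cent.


Total bill: $85
Number of people: 7
Each pays: $85 / 7 = $12.1428... ≈ $12.14

$12.14


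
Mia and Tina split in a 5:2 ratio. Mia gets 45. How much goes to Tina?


Find the multiplier:
45 / 5 = 9
Apply to Tina's share:
2 x 9 = 18

18


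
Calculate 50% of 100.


Convert percentage to decimal:
50% = 0.5
Multiply:
100 x 0.5 = 50

50


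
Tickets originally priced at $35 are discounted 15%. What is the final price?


Calculate the discount amount:
15% of $35 = $5.25
Subtract from original:
$35 - $5.25 = $29.75

$29.75


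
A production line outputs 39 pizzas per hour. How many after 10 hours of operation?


Production rate: 39 pizzas per hour
Time: 10 hours
Total: 39 x 10 = 390 pizzas

390 pizzas


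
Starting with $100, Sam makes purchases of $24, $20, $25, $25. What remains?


Add up expenses:
$24 + $20 + $25 + $25 = $94
Subtract from budget:
$100 - $94 = $6

$6


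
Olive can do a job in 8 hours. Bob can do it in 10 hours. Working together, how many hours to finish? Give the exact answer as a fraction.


Olive's rate: 1/8 of the job per hour
Bob's rate: 1/10 of the job per hour
Combined rate: 1/8 + 1/10 = 9/40 per hour
Time = 1 / (9/40) = 40/9 hours (≈ 4.44 hours)

40/9 hours


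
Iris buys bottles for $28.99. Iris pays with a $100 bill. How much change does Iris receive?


Start with the amount paid:
$100
Subtract the price:
$100 - $28.99 = $71.01

$71.01


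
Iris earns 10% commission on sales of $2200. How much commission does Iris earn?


Convert rate to decimal:
10% = 0.1
Multiply by sales:
$2200 x 0.1 = $220

$220


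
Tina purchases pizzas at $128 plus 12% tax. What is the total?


Calculate the tax:
12% of $128 = $15.36
Add tax to price:
$128 + $15.36 = $143.36

$143.36


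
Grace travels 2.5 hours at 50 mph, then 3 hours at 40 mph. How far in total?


Leg 1 distance:
50 x 2.5 = 125 miles
Leg 2 distance:
40 x 3 = 120 miles
Total distance:
125 + 120 = 245 miles

245 miles


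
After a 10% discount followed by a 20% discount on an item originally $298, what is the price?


First discount:
10% of $298 = $29.80
Price after first discount:
$298 - $29.80 = $268.20
Second discount:
20% of $268.20 = $53.64
Final price:
$268.20 - $53.64 = $214.56

$214.56


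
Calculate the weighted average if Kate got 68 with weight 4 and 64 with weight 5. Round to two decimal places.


Weighted sum:
4 x 68 + 5 x 64 = 592
Total weight:
4 + 5 = 9
Weighted average:
592 / 9 = 65.7777... ≈ 65.78

65.78


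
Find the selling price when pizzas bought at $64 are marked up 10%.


Calculate the markup amount:
10% of $64 = $6.40
Add to cost:
$64 + $6.40 = $70.40

$70.40


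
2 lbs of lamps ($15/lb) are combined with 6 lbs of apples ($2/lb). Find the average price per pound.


Cost of lamps:
2 x $15 = $30
Cost of apples:
6 x $2 = $12
Total cost: $30 + $12 = $42
Total weight: 8 lbs
Average: $42 / 8 = $5.25/lb

$5.25/lb


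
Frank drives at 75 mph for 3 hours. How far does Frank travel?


Use the formula: distance = speed x time
Speed = 75 mph, Time = 3 hours
75 x 3 = 225 miles

225 miles


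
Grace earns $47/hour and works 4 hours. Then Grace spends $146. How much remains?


Calculate earnings:
4 x $47 = $188
Subtract spending:
$188 - $146 = $42

$42


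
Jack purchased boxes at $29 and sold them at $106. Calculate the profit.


Selling price = $106
Cost price = $29
Profit = selling price - cost price:
Profit = $106 - $29 = $77

$77


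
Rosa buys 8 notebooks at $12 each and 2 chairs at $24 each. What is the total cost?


Cost of notebooks:
8 x $12 = $96
Cost of chairs:
2 x $24 = $48
Add both:
$96 + $48 = $144

$144


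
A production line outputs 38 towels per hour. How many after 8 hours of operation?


Production rate: 38 towels per hour
Time: 8 hours
Total: 38 x 8 = 304 towels

304 towels


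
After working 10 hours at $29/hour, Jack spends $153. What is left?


Calculate earnings:
10 x $29 = $290
Subtract spending:
$290 - $153 = $137

$137


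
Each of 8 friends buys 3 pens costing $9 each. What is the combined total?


Cost per person:
3 x $9 = $27
Group total:
8 x $27 = $216

$216


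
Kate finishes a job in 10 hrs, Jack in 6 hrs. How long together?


Kate's rate: 1/10 of the job per hour
Jack's rate: 1/6 of the job per hour
Combined rate: 1/10 + 1/6 = 4/15 per hour
Time = 1 / (4/15) = 15/4 = 3.75 hours

3.75 hours


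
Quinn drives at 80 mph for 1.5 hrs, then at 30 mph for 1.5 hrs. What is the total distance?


Leg 1 distance:
80 x 1.5 = 120 miles
Leg 2 distance:
30 x 1.5 = 45 miles
Total distance:
120 + 45 = 165 miles

165 miles


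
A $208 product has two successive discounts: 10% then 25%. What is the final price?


First discount:
10% of $208 = $20.80
Price after first discount:
$208 - $20.80 = $187.20
Second discount:
25% of $187.20 = $46.80
Final price:
$187.20 - $46.80 = $140.40

$140.40


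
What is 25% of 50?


Convert percentage to decimal:
25% = 0.25
Multiply:
50 x 0.25 = 12.5

12.5


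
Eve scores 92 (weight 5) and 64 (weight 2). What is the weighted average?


Weighted sum:
5 x 92 + 2 x 64 = 588
Total weight:
5 + 2 = 7
Weighted average:
588 / 7 = 84

84


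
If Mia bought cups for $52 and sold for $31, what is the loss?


Selling price = $31
Cost price = $52
Loss = cost price - selling price:
Loss = $52 - $31 = $21

$21


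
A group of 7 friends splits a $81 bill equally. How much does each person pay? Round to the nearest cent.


Total bill: $81
Number of people: 7
Each pays: $81 / 7 = $11.5714... ≈ $11.57

$11.57


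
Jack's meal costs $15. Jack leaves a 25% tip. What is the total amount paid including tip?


Calculate the tip:
25% of $15 = $3.75
Add tip to meal cost:
$15 + $3.75 = $18.75

$18.75


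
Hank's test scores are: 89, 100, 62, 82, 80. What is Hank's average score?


Add the scores:
89 + 100 + 62 + 82 + 80 = 413
Divide by the number of tests:
413 / 5 = 82.6

82.6


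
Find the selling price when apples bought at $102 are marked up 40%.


Calculate the markup amount:
40% of $102 = $40.80
Add to cost:
$102 + $40.80 = $142.80

$142.80


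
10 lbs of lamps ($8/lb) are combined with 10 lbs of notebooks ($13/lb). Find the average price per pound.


Cost of lamps:
10 x $8 = $80
Cost of notebooks:
10 x $13 = $130
Total cost: $80 + $130 = $210
Total weight: 20 lbs
Average: $210 / 20 = $10.50/lb

$10.50/lb


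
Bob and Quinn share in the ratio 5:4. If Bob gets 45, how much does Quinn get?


Find the multiplier:
45 / 5 = 9
Apply to Quinn's share:
4 x 9 = 36

36


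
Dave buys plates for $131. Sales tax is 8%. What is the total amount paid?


Calculate the tax:
8% of $131 = $10.48
Add tax to price:
$131 + $10.48 = $141.48

$141.48


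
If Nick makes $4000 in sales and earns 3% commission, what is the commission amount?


Convert rate to decimal:
3% = 0.03
Multiply by sales:
$4000 x 0.03 = $120

$120


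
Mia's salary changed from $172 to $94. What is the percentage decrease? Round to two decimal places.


Find the absolute change:
|94 - 172| = 78
Divide by original and multiply by 100:
78 / 172 x 100 = 45.3488...% ≈ 45.35%

45.35%


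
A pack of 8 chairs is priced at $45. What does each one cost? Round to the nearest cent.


Total cost: $45
Number of items: 8
Unit price: $45 / 8 = $5.625 ≈ $5.63

$5.63


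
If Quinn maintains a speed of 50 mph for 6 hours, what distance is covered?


Use the formula: distance = speed x time
Speed = 50 mph, Time = 6 hours
50 x 6 = 300 miles

300 miles


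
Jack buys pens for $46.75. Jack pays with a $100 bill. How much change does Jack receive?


Start with the amount paid:
$100
Subtract the price:
$100 - $46.75 = $53.25

$53.25


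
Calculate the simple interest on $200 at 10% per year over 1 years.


Use the formula I = P x R x T / 100
P x R x T = 200 x 10 x 1 = 2000
I = 2000 / 100 = $20

$20


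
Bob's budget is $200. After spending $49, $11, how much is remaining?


Add up expenses:
$49 + $11 = $60
Subtract from budget:
$200 - $60 = $140

$140


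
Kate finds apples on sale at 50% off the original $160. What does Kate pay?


Calculate the discount amount:
50% of $160 = $80
Subtract from original:
$160 - $80 = $80

$80


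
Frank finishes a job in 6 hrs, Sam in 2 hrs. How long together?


Frank's rate: 1/6 of the job per hour
Sam's rate: 1/2 of the job per hour
Combined rate: 1/6 + 1/2 = 2/3 per hour
Time = 1 / (2/3) = 3/2 = 1.5 hours

1.5 hours


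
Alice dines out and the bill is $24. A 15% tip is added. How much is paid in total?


Calculate the tip:
15% of $24 = $3.60
Add tip to meal cost:
$24 + $3.60 = $27.60

$27.60


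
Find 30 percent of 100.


Convert percentage to decimal:
30% = 0.3
Multiply:
100 x 0.3 = 30

30


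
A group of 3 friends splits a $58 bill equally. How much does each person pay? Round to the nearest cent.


Total bill: $58
Number of people: 3
Each pays: $58 / 3 = $19.3333... ≈ $19.33

$19.33


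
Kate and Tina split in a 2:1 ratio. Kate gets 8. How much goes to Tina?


Find the multiplier:
8 / 2 = 4
Apply to Tina's share:
1 x 4 = 4

4


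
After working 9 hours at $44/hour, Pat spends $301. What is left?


Calculate earnings:
9 x $44 = $396
Subtract spending:
$396 - $301 = $95

$95


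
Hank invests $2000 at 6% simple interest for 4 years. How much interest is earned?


Use the formula I = P x R x T / 100
P x R x T = 2000 x 6 x 4 = 48000
I = 48000 / 100 = $480

$480


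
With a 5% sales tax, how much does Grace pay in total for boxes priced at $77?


Calculate the tax:
5% of $77 = $3.85
Add tax to price:
$77 + $3.85 = $80.85

$80.85


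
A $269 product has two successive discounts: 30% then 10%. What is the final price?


First discount:
30% of $269 = $80.70
Price after first discount:
$269 - $80.70 = $188.30
Second discount:
10% of $188.30 = $18.83
Final price:
$188.30 - $18.83 = $169.47

$169.47


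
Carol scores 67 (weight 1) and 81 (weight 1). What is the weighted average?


Weighted sum:
1 x 67 + 1 x 81 = 148
Total weight:
1 + 1 = 2
Weighted average:
148 / 2 = 74

74


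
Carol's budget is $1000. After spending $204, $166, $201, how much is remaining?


Add up expenses:
$204 + $166 + $201 = $571
Subtract from budget:
$1000 - $571 = $429

$429


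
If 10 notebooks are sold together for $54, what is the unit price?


Total cost: $54
Number of items: 10
Unit price: $54 / 10 = $5.40

$5.40


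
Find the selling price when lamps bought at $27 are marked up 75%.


Calculate the markup amount:
75% of $27 = $20.25
Add to cost:
$27 + $20.25 = $47.25

$47.25


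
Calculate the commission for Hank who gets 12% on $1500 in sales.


Convert rate to decimal:
12% = 0.12
Multiply by sales:
$1500 x 0.12 = $180

$180


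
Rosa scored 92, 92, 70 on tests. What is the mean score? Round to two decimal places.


Add the scores:
92 + 92 + 70 = 254
Divide by the number of tests:
254 / 3 = 84.6666... ≈ 84.67

84.67


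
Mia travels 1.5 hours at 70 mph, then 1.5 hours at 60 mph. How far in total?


Leg 1 distance:
70 x 1.5 = 105 miles
Leg 2 distance:
60 x 1.5 = 90 miles
Total distance:
105 + 90 = 195 miles

195 miles


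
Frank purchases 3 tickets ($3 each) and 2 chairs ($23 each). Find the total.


Cost of tickets:
3 x $3 = $9
Cost of chairs:
2 x $23 = $46
Add both:
$9 + $46 = $55

$55


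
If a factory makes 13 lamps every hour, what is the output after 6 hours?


Production rate: 13 lamps per hour
Time: 6 hours
Total: 13 x 6 = 78 lamps

78 lamps


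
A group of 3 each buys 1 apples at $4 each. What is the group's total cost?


Cost per person:
1 x $4 = $4
Group total:
3 x $4 = $12

$12


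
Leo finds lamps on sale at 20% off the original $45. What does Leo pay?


Calculate the discount amount:
20% of $45 = $9
Subtract from original:
$45 - $9 = $36

$36


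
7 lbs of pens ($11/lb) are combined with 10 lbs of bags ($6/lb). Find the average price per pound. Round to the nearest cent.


Cost of pens:
7 x $11 = $77
Cost of bags:
10 x $6 = $60
Total cost: $77 + $60 = $137
Total weight: 17 lbs
Average: $137 / 17 = $8.0588... ≈ $8.06/lb

$8.06/lb


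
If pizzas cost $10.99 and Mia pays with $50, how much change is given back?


Start with the amount paid:
$50
Subtract the price:
$50 - $10.99 = $39.01

$39.01


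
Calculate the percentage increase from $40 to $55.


Find the absolute change:
|55 - 40| = 15
Divide by original and multiply by 100:
15 / 40 x 100 = 37.5%

37.5%


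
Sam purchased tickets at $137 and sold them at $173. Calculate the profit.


Selling price = $173
Cost price = $137
Profit = selling price - cost price:
Profit = $173 - $137 = $36

$36


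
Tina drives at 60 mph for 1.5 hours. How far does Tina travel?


Use the formula: distance = speed x time
Speed = 60 mph, Time = 1.5 hours
60 x 1.5 = 90 miles

90 miles


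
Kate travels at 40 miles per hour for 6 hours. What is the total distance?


Use the formula: distance = speed x time
Speed = 40 mph, Time = 6 hours
40 x 6 = 240 miles

240 miles


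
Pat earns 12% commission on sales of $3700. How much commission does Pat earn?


Convert rate to decimal:
12% = 0.12
Multiply by sales:
$3700 x 0.12 = $444

$444


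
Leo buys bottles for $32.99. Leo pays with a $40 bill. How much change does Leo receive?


Start with the amount paid:
$40
Subtract the price:
$40 - $32.99 = $7.01

$7.01


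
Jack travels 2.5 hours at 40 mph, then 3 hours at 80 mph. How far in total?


Leg 1 distance:
40 x 2.5 = 100 miles
Leg 2 distance:
80 x 3 = 240 miles
Total distance:
100 + 240 = 340 miles

340 miles


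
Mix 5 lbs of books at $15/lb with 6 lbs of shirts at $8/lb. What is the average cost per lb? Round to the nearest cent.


Cost of books:
5 x $15 = $75
Cost of shirts:
6 x $8 = $48
Total cost: $75 + $48 = $123
Total weight: 11 lbs
Average: $123 / 11 = $11.1818... ≈ $11.18/lb

$11.18/lb


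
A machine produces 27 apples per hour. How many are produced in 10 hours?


Production rate: 27 apples per hour
Time: 10 hours
Total: 27 x 10 = 270 apples

270 apples


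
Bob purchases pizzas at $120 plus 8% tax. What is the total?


Calculate the tax:
8% of $120 = $9.60
Add tax to price:
$120 + $9.60 = $129.60

$129.60


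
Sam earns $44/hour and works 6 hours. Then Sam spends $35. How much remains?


Calculate earnings:
6 x $44 = $264
Subtract spending:
$264 - $35 = $229

$229


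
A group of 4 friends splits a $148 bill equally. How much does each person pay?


Total bill: $148
Number of people: 4
Each pays: $148 / 4 = $37

$37


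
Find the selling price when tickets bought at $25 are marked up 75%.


Calculate the markup amount:
75% of $25 = $18.75
Add to cost:
$25 + $18.75 = $43.75

$43.75


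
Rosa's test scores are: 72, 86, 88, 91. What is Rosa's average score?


Add the scores:
72 + 86 + 88 + 91 = 337
Divide by the number of tests:
337 / 4 = 84.25

84.25


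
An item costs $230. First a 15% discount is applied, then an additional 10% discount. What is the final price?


First discount:
15% of $230 = $34.50
Price after first discount:
$230 - $34.50 = $195.50
Second discount:
10% of $195.50 = $19.55
Final price:
$195.50 - $19.55 = $175.95

$175.95


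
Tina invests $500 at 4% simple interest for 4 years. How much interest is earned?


Use the formula I = P x R x T / 100
P x R x T = 500 x 4 x 4 = 8000
I = 8000 / 100 = $80

$80


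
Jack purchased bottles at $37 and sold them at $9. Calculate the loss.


Selling price = $9
Cost price = $37
Loss = cost price - selling price:
Loss = $37 - $9 = $28

$28


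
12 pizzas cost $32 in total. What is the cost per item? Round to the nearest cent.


Total cost: $32
Number of items: 12
Unit price: $32 / 12 = $2.6666... ≈ $2.67

$2.67


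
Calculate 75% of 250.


Convert percentage to decimal:
75% = 0.75
Multiply:
250 x 0.75 = 187.5

187.5


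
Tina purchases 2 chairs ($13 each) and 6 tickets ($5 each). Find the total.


Cost of chairs:
2 x $13 = $26
Cost of tickets:
6 x $5 = $30
Add both:
$26 + $30 = $56

$56


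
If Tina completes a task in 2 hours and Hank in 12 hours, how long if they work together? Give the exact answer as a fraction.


Tina's rate: 1/2 of the job per hour
Hank's rate: 1/12 of the job per hour
Combined rate: 1/2 + 1/12 = 7/12 per hour
Time = 1 / (7/12) = 12/7 hours (≈ 1.71 hours)

12/7 hours


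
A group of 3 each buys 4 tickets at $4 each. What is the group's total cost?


Cost per person:
4 x $4 = $16
Group total:
3 x $16 = $48

$48


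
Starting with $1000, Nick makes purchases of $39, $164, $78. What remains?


Add up expenses:
$39 + $164 + $78 = $281
Subtract from budget:
$1000 - $281 = $719

$719


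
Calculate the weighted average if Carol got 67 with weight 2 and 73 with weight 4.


Weighted sum:
2 x 67 + 4 x 73 = 426
Total weight:
2 + 4 = 6
Weighted average:
426 / 6 = 71

71


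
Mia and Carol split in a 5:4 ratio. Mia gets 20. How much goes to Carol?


Find the multiplier:
20 / 5 = 4
Apply to Carol's share:
4 x 4 = 16

16


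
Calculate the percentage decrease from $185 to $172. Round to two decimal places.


Find the absolute change:
|172 - 185| = 13
Divide by original and multiply by 100:
13 / 185 x 100 = 7.0270...% ≈ 7.03%

7.03%


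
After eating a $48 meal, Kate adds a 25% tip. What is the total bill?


Calculate the tip:
25% of $48 = $12
Add tip to meal cost:
$48 + $12 = $60

$60


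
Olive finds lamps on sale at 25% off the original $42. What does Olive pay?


Calculate the discount amount:
25% of $42 = $10.50
Subtract from original:
$42 - $10.50 = $31.50

$31.50


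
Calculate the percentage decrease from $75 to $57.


Find the absolute change:
|57 - 75| = 18
Divide by original and multiply by 100:
18 / 75 x 100 = 24%

24%


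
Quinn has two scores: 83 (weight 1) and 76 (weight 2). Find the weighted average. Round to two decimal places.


Weighted sum:
1 x 83 + 2 x 76 = 235
Total weight:
1 + 2 = 3
Weighted average:
235 / 3 = 78.3333... ≈ 78.33

78.33


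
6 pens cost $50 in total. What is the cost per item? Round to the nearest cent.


Total cost: $50
Number of items: 6
Unit price: $50 / 6 = $8.3333... ≈ $8.33

$8.33


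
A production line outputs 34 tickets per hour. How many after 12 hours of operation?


Production rate: 34 tickets per hour
Time: 12 hours
Total: 34 x 12 = 408 tickets

408 tickets


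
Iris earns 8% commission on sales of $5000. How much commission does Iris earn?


Convert rate to decimal:
8% = 0.08
Multiply by sales:
$5000 x 0.08 = $400

$400


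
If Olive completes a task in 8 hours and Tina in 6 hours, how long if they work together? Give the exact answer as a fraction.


Olive's rate: 1/8 of the job per hour
Tina's rate: 1/6 of the job per hour
Combined rate: 1/8 + 1/6 = 7/24 per hour
Time = 1 / (7/24) = 24/7 hours (≈ 3.43 hours)

24/7 hours


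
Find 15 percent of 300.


Convert percentage to decimal:
15% = 0.15
Multiply:
300 x 0.15 = 45

45


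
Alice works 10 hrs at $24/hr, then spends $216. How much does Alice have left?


Calculate earnings:
10 x $24 = $240
Subtract spending:
$240 - $216 = $24

$24


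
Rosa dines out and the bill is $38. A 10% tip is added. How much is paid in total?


Calculate the tip:
10% of $38 = $3.80
Add tip to meal cost:
$38 + $3.80 = $41.80

$41.80


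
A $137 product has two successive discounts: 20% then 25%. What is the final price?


First discount:
20% of $137 = $27.40
Price after first discount:
$137 - $27.40 = $109.60
Second discount:
25% of $109.60 = $27.40
Final price:
$109.60 - $27.40 = $82.20

$82.20


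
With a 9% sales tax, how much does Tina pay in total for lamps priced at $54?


Calculate the tax:
9% of $54 = $4.86
Add tax to price:
$54 + $4.86 = $58.86

$58.86


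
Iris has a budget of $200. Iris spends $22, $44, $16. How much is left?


Add up expenses:
$22 + $44 + $16 = $82
Subtract from budget:
$200 - $82 = $118

$118


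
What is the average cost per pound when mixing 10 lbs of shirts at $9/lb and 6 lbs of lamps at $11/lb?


Cost of shirts:
10 x $9 = $90
Cost of lamps:
6 x $11 = $66
Total cost: $90 + $66 = $156
Total weight: 16 lbs
Average: $156 / 16 = $9.75/lb

$9.75/lb


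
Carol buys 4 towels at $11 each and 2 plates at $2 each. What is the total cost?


Cost of towels:
4 x $11 = $44
Cost of plates:
2 x $2 = $4
Add both:
$44 + $4 = $48

$48


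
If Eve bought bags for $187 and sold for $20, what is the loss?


Selling price = $20
Cost price = $187
Loss = cost price - selling price:
Loss = $187 - $20 = $167

$167


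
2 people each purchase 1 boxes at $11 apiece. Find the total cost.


Cost per person:
1 x $11 = $11
Group total:
2 x $11 = $22

$22


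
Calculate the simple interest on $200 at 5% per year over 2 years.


Use the formula I = P x R x T / 100
P x R x T = 200 x 5 x 2 = 2000
I = 2000 / 100 = $20

$20


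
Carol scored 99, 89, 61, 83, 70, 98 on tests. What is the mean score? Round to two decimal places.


Add the scores:
99 + 89 + 61 + 83 + 70 + 98 = 500
Divide by the number of tests:
500 / 6 = 83.3333... ≈ 83.33

83.33


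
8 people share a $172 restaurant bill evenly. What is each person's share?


Total bill: $172
Number of people: 8
Each pays: $172 / 8 = $21.50

$21.50


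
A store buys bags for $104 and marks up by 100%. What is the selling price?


Calculate the markup amount:
100% of $104 = $104
Add to cost:
$104 + $104 = $208

$208


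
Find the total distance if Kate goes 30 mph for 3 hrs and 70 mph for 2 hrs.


Leg 1 distance:
30 x 3 = 90 miles
Leg 2 distance:
70 x 2 = 140 miles
Total distance:
90 + 140 = 230 miles

230 miles


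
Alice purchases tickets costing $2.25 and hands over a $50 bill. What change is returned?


Start with the amount paid:
$50
Subtract the price:
$50 - $2.25 = $47.75

$47.75


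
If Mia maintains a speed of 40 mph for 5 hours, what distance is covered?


Use the formula: distance = speed x time
Speed = 40 mph, Time = 5 hours
40 x 5 = 200 miles

200 miles


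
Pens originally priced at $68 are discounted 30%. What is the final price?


Calculate the discount amount:
30% of $68 = $20.40
Subtract from original:
$68 - $20.40 = $47.60

$47.60


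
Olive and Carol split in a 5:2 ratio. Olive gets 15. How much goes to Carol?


Find the multiplier:
15 / 5 = 3
Apply to Carol's share:
2 x 3 = 6

6


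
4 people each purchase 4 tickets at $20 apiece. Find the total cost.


Cost per person:
4 x $20 = $80
Group total:
4 x $80 = $320

$320


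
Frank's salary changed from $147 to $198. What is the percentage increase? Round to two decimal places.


Find the absolute change:
|198 - 147| = 51
Divide by original and multiply by 100:
51 / 147 x 100 = 34.6938...% ≈ 34.69%

34.69%


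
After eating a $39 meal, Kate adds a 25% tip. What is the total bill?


Calculate the tip:
25% of $39 = $9.75
Add tip to meal cost:
$39 + $9.75 = $48.75

$48.75


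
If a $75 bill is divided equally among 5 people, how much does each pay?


Total bill: $75
Number of people: 5
Each pays: $75 / 5 = $15

$15


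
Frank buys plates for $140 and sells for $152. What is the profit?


Selling price = $152
Cost price = $140
Profit = selling price - cost price:
Profit = $152 - $140 = $12

$12


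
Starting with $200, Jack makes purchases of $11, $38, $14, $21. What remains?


Add up expenses:
$11 + $38 + $14 + $21 = $84
Subtract from budget:
$200 - $84 = $116

$116


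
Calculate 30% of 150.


Convert percentage to decimal:
30% = 0.3
Multiply:
150 x 0.3 = 45

45


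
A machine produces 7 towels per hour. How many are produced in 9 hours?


Production rate: 7 towels per hour
Time: 9 hours
Total: 7 x 9 = 63 towels

63 towels
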